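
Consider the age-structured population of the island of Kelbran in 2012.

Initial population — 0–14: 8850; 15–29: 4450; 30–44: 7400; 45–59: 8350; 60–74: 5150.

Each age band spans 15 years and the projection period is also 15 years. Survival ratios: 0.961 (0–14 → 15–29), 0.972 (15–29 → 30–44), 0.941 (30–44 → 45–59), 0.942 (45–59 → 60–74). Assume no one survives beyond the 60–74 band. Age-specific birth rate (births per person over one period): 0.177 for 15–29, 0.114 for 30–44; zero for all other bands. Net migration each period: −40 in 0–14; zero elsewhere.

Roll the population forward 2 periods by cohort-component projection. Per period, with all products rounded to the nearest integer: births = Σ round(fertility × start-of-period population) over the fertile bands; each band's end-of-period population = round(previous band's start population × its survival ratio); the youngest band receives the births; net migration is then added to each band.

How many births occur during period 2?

1998

(Bands numbered youngest = 1 to oldest = 5.)
Period 1:
Births: 4450 × 0.177 = 788 ; 7400 × 0.114 = 844 → total 1632
Band 2: 8850 × 0.961 = 8505
Band 3: 4450 × 0.972 = 4325
Band 4: 7400 × 0.941 = 6963
Band 5: 8350 × 0.942 = 7866
Net migration: Band 1 − 40 → 1592
End of period: [1592, 8505, 4325, 6963, 7866]
Period 2:
Births: 8505 × 0.177 = 1505 ; 4325 × 0.114 = 493 → total 1998
Band 2: 1592 × 0.961 = 1530
Band 3: 8505 × 0.972 = 8267
Band 4: 4325 × 0.941 = 4070
Band 5: 6963 × 0.942 = 6559
Net migration: Band 1 − 40 → 1958
End of period: [1958, 1530, 8267, 4070, 6559]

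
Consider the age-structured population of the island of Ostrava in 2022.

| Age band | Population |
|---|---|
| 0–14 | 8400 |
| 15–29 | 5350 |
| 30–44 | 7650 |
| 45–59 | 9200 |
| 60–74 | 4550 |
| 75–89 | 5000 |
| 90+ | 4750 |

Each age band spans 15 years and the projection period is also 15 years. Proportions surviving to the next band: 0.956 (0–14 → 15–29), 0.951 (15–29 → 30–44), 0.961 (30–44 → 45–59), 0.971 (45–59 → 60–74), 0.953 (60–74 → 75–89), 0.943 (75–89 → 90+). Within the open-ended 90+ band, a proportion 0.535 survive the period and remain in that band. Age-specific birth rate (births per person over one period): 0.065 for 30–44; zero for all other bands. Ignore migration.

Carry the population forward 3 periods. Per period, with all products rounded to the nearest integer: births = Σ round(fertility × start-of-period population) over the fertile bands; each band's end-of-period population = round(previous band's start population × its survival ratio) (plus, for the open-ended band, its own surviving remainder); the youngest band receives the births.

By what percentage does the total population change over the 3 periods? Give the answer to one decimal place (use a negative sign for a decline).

Let band 1 be 0–14 through band 7 = 90+.
[period 1]
Births: 7650 * 0.065 = 497
Band 2: 8400 * 0.956 = 8030
Band 3: 5350 * 0.951 = 5088
Band 4: 7650 * 0.961 = 7352
Band 5: 9200 * 0.971 = 8933
Band 6: 4550 * 0.953 = 4336
Band 7: 5000 * 0.943 + 4750 * 0.535 = 4715 + 2541 = 7256
Giving 497 / 8030 / 5088 / 7352 / 8933 / 4336 / 7256.
[period 2]
Births: 5088 * 0.065 = 331
Band 2: 497 * 0.956 = 475
Band 3: 8030 * 0.951 = 7637
Band 4: 5088 * 0.961 = 4890
Band 5: 7352 * 0.971 = 7139
Band 6: 8933 * 0.953 = 8513
Band 7: 4336 * 0.943 + 7256 * 0.535 = 4089 + 3882 = 7971
Giving 331 / 475 / 7637 / 4890 / 7139 / 8513 / 7971.
[period 3]
Births: 7637 * 0.065 = 496
Band 2: 331 * 0.956 = 316
Band 3: 475 * 0.951 = 452
Band 4: 7637 * 0.961 = 7339
Band 5: 4890 * 0.971 = 4748
Band 6: 7139 * 0.953 = 6803
Band 7: 8513 * 0.943 + 7971 * 0.535 = 8028 + 4264 = 12292
Giving 496 / 316 / 452 / 7339 / 4748 / 6803 / 12292.
Total: 44900 → 32446; change = -12454; percentage change = -27.7%

-27.7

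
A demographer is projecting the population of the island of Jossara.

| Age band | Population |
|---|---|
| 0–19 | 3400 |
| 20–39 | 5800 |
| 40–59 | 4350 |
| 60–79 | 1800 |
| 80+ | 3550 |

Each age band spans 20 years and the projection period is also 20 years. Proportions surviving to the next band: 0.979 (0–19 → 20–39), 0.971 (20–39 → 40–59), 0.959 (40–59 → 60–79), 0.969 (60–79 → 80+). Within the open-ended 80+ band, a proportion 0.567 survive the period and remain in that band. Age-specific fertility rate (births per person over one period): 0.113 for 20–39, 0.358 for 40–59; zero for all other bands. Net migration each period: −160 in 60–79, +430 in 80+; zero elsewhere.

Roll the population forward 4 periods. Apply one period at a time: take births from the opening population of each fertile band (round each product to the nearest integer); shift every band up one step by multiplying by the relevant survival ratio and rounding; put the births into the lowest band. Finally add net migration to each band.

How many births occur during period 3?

Period 1.
Births: 5800 × 0.113 = 655, 4350 × 0.358 = 1557 → total 2212
20–39: 3400 × 0.979 = 3329
40–59: 5800 × 0.971 = 5632
60–79: 4350 × 0.959 = 4172
80+: 1800 × 0.969 + 3550 × 0.567 = 1744 + 2013 = 3757
Net migration: 60–79 − 160 → 4012; 80+ + 430 → 4187
Population now: 0–19=2212, 20–39=3329, 40–59=5632, 60–79=4012, 80+=4187
Period 2.
Births: 3329 × 0.113 = 376, 5632 × 0.358 = 2016 → total 2392
20–39: 2212 × 0.979 = 2166
40–59: 3329 × 0.971 = 3232
60–79: 5632 × 0.959 = 5401
80+: 4012 × 0.969 + 4187 × 0.567 = 3888 + 2374 = 6262
Net migration: 60–79 − 160 → 5241; 80+ + 430 → 6692
Population now: 0–19=2392, 20–39=2166, 40–59=3232, 60–79=5241, 80+=6692
Period 3.
Births: 2166 × 0.113 = 245, 3232 × 0.358 = 1157 → total 1402
20–39: 2392 × 0.979 = 2342
40–59: 2166 × 0.971 = 2103
60–79: 3232 × 0.959 = 3099
80+: 5241 × 0.969 + 6692 × 0.567 = 5079 + 3794 = 8873
Net migration: 60–79 − 160 → 2939; 80+ + 430 → 9303
Population now: 0–19=1402, 20–39=2342, 40–59=2103, 60–79=2939, 80+=9303

1402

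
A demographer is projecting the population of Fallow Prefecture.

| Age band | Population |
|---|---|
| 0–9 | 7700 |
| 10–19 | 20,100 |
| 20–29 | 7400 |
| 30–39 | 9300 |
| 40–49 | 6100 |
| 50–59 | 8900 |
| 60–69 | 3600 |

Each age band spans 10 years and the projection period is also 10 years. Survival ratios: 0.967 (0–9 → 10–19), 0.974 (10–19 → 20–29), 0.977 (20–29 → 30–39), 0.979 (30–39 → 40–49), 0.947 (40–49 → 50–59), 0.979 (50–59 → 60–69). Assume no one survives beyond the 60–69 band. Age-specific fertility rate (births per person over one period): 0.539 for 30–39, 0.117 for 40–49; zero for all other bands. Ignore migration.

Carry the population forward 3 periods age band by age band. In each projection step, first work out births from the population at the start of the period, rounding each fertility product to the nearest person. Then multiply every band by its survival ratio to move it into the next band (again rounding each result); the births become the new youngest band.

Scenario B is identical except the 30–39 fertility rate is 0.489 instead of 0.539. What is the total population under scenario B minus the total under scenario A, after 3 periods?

Period 1:
Births: 9300 * 0.539 = 5013 ; 6100 * 0.117 = 714 → 5727
10–19: 7700 * 0.967 = 7446
20–29: 20100 * 0.974 = 19577
30–39: 7400 * 0.977 = 7230
40–49: 9300 * 0.979 = 9105
50–59: 6100 * 0.947 = 5777
60–69: 8900 * 0.979 = 8713
→ [5727, 7446, 19577, 7230, 9105, 5777, 8713]
Period 2:
Births: 7230 * 0.539 = 3897 ; 9105 * 0.117 = 1065 → 4962
10–19: 5727 * 0.967 = 5538
20–29: 7446 * 0.974 = 7252
30–39: 19577 * 0.977 = 19127
40–49: 7230 * 0.979 = 7078
50–59: 9105 * 0.947 = 8622
60–69: 5777 * 0.979 = 5656
→ [4962, 5538, 7252, 19127, 7078, 8622, 5656]
Period 3:
Births: 19127 * 0.539 = 10309 ; 7078 * 0.117 = 828 → 11137
10–19: 4962 * 0.967 = 4798
20–29: 5538 * 0.974 = 5394
30–39: 7252 * 0.977 = 7085
40–49: 19127 * 0.979 = 18725
50–59: 7078 * 0.947 = 6703
60–69: 8622 * 0.979 = 8441
→ [11137, 4798, 5394, 7085, 18725, 6703, 8441]
Scenario A total after 3 periods: 62283
Scenario B projection —
Period 1:
Births: 9300 * 0.489 = 4548 ; 6100 * 0.117 = 714 → 5262
10–19: 7700 * 0.967 = 7446
20–29: 20100 * 0.974 = 19577
30–39: 7400 * 0.977 = 7230
40–49: 9300 * 0.979 = 9105
50–59: 6100 * 0.947 = 5777
60–69: 8900 * 0.979 = 8713
→ [5262, 7446, 19577, 7230, 9105, 5777, 8713]
Period 2:
Births: 7230 * 0.489 = 3535 ; 9105 * 0.117 = 1065 → 4600
10–19: 5262 * 0.967 = 5088
20–29: 7446 * 0.974 = 7252
30–39: 19577 * 0.977 = 19127
40–49: 7230 * 0.979 = 7078
50–59: 9105 * 0.947 = 8622
60–69: 5777 * 0.979 = 5656
→ [4600, 5088, 7252, 19127, 7078, 8622, 5656]
Period 3:
Births: 19127 * 0.489 = 9353 ; 7078 * 0.117 = 828 → 10181
10–19: 4600 * 0.967 = 4448
20–29: 5088 * 0.974 = 4956
30–39: 7252 * 0.977 = 7085
40–49: 19127 * 0.979 = 18725
50–59: 7078 * 0.947 = 6703
60–69: 8622 * 0.979 = 8441
→ [10181, 4448, 4956, 7085, 18725, 6703, 8441]
Scenario B total after 3 periods: 60539
Difference B − A = 60539 − 62283 = -1744

-1744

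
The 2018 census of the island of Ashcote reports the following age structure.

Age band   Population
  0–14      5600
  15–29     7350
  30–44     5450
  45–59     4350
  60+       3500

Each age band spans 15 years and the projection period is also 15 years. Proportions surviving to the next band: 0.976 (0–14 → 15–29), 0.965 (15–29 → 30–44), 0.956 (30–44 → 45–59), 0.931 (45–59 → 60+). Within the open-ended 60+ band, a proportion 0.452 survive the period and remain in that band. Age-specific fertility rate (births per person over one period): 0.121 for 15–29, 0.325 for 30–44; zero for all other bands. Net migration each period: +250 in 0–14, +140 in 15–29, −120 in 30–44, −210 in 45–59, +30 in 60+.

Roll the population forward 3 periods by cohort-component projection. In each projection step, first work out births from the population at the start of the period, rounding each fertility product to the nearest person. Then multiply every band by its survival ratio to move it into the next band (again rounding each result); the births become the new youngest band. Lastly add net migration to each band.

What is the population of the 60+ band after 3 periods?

Let band 1 be 0–14 through band 5 = 60+.
[period 1]
Births: 7350 * 0.121 = 889  |  5450 * 0.325 = 1771 → 2660
Band 2: 5600 * 0.976 = 5466
Band 3: 7350 * 0.965 = 7093
Band 4: 5450 * 0.956 = 5210
Band 5: 4350 * 0.931 + 3500 * 0.452 = 4050 + 1582 = 5632
Net migration: Band 1 + 250 → 2910; Band 2 + 140 → 5606; Band 3 − 120 → 6973; Band 4 − 210 → 5000; Band 5 + 30 → 5662
→ [2910, 5606, 6973, 5000, 5662]
[period 2]
Births: 5606 * 0.121 = 678  |  6973 * 0.325 = 2266 → 2944
Band 2: 2910 * 0.976 = 2840
Band 3: 5606 * 0.965 = 5410
Band 4: 6973 * 0.956 = 6666
Band 5: 5000 * 0.931 + 5662 * 0.452 = 4655 + 2559 = 7214
Net migration: Band 1 + 250 → 3194; Band 2 + 140 → 2980; Band 3 − 120 → 5290; Band 4 − 210 → 6456; Band 5 + 30 → 7244
→ [3194, 2980, 5290, 6456, 7244]
[period 3]
Births: 2980 * 0.121 = 361  |  5290 * 0.325 = 1719 → 2080
Band 2: 3194 * 0.976 = 3117
Band 3: 2980 * 0.965 = 2876
Band 4: 5290 * 0.956 = 5057
Band 5: 6456 * 0.931 + 7244 * 0.452 = 6011 + 3274 = 9285
Net migration: Band 1 + 250 → 2330; Band 2 + 140 → 3257; Band 3 − 120 → 2756; Band 4 − 210 → 4847; Band 5 + 30 → 9315
→ [2330, 3257, 2756, 4847, 9315]

9315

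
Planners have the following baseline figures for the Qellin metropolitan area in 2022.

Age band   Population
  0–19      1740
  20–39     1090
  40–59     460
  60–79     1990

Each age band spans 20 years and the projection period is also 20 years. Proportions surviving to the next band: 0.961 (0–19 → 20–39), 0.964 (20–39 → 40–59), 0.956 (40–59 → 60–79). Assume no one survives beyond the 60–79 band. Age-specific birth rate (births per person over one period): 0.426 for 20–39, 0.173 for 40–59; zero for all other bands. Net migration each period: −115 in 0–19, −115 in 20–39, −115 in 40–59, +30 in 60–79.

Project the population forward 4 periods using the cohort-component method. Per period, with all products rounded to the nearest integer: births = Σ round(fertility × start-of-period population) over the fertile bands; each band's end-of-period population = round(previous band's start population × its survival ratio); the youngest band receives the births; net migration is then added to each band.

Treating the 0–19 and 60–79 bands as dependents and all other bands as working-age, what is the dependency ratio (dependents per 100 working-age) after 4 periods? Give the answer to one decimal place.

62.6

Period 1:
Births: 1090 * 0.426 = 464, 460 * 0.173 = 80 → total 544
20–39: 1740 * 0.961 = 1672
40–59: 1090 * 0.964 = 1051
60–79: 460 * 0.956 = 440
Net migration: 0–19 − 115 → 429; 20–39 − 115 → 1557; 40–59 − 115 → 936; 60–79 + 30 → 470
Population now: 0–19=429, 20–39=1557, 40–59=936, 60–79=470
Period 2:
Births: 1557 * 0.426 = 663, 936 * 0.173 = 162 → total 825
20–39: 429 * 0.961 = 412
40–59: 1557 * 0.964 = 1501
60–79: 936 * 0.956 = 895
Net migration: 0–19 − 115 → 710; 20–39 − 115 → 297; 40–59 − 115 → 1386; 60–79 + 30 → 925
Population now: 0–19=710, 20–39=297, 40–59=1386, 60–79=925
Period 3:
Births: 297 * 0.426 = 127, 1386 * 0.173 = 240 → total 367
20–39: 710 * 0.961 = 682
40–59: 297 * 0.964 = 286
60–79: 1386 * 0.956 = 1325
Net migration: 0–19 − 115 → 252; 20–39 − 115 → 567; 40–59 − 115 → 171; 60–79 + 30 → 1355
Population now: 0–19=252, 20–39=567, 40–59=171, 60–79=1355
Period 4:
Births: 567 * 0.426 = 242, 171 * 0.173 = 30 → total 272
20–39: 252 * 0.961 = 242
40–59: 567 * 0.964 = 547
60–79: 171 * 0.956 = 163
Net migration: 0–19 − 115 → 157; 20–39 − 115 → 127; 40–59 − 115 → 432; 60–79 + 30 → 193
Population now: 0–19=157, 20–39=127, 40–59=432, 60–79=193
Dependents (band 0–19 + band 60–79) = 157 + 193 = 350; working-age = 559; ratio = 350/559 × 100 = 62.6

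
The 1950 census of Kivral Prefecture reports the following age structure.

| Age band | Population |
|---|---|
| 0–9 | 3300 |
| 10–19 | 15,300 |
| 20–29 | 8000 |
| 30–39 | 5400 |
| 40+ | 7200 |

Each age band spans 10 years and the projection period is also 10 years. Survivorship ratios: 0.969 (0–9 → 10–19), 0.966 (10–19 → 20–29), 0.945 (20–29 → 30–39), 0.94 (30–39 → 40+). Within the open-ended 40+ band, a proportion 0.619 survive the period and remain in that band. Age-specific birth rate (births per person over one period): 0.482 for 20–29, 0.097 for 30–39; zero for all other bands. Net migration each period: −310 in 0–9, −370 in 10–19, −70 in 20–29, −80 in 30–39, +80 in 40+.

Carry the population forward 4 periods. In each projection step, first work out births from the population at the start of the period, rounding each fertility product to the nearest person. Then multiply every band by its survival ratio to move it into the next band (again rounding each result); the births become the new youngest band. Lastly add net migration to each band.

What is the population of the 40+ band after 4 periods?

— Period 1 —
Births: 8000 * 0.482 = 3856, 5400 * 0.097 = 524 — total 4380
10–19: 3300 * 0.969 = 3198
20–29: 15300 * 0.966 = 14780
30–39: 8000 * 0.945 = 7560
40+: 5400 * 0.94 + 7200 * 0.619 = 5076 + 4457 = 9533
Net migration: 0–9 − 310 → 4070; 10–19 − 370 → 2828; 20–29 − 70 → 14710; 30–39 − 80 → 7480; 40+ + 80 → 9613
Giving 4070 / 2828 / 14710 / 7480 / 9613.
— Period 2 —
Births: 14710 * 0.482 = 7090, 7480 * 0.097 = 726 — total 7816
10–19: 4070 * 0.969 = 3944
20–29: 2828 * 0.966 = 2732
30–39: 14710 * 0.945 = 13901
40+: 7480 * 0.94 + 9613 * 0.619 = 7031 + 5950 = 12981
Net migration: 0–9 − 310 → 7506; 10–19 − 370 → 3574; 20–29 − 70 → 2662; 30–39 − 80 → 13821; 40+ + 80 → 13061
Giving 7506 / 3574 / 2662 / 13821 / 13061.
— Period 3 —
Births: 2662 * 0.482 = 1283, 13821 * 0.097 = 1341 — total 2624
10–19: 7506 * 0.969 = 7273
20–29: 3574 * 0.966 = 3452
30–39: 2662 * 0.945 = 2516
40+: 13821 * 0.94 + 13061 * 0.619 = 12992 + 8085 = 21077
Net migration: 0–9 − 310 → 2314; 10–19 − 370 → 6903; 20–29 − 70 → 3382; 30–39 − 80 → 2436; 40+ + 80 → 21157
Giving 2314 / 6903 / 3382 / 2436 / 21157.
— Period 4 —
Births: 3382 * 0.482 = 1630, 2436 * 0.097 = 236 — total 1866
10–19: 2314 * 0.969 = 2242
20–29: 6903 * 0.966 = 6668
30–39: 3382 * 0.945 = 3196
40+: 2436 * 0.94 + 21157 * 0.619 = 2290 + 13096 = 15386
Net migration: 0–9 − 310 → 1556; 10–19 − 370 → 1872; 20–29 − 70 → 6598; 30–39 − 80 → 3116; 40+ + 80 → 15466
Giving 1556 / 1872 / 6598 / 3116 / 15466.

15466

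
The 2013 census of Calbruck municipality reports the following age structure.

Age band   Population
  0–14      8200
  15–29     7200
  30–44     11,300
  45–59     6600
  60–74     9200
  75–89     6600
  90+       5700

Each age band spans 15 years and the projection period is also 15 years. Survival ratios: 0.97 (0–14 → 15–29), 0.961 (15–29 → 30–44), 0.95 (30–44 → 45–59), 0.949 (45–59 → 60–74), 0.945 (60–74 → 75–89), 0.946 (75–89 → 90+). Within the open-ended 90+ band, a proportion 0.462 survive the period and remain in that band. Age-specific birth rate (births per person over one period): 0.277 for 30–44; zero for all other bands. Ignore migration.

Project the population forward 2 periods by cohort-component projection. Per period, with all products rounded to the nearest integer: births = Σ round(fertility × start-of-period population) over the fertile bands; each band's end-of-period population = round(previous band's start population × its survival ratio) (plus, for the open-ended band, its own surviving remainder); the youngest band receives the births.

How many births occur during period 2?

1917

— Period 1 —
Births: 11300 × 0.277 = 3130
15–29: 8200 × 0.97 = 7954
30–44: 7200 × 0.961 = 6919
45–59: 11300 × 0.95 = 10735
60–74: 6600 × 0.949 = 6263
75–89: 9200 × 0.945 = 8694
90+: 6600 × 0.946 + 5700 × 0.462 = 6244 + 2633 = 8877
→ [3130, 7954, 6919, 10735, 6263, 8694, 8877]
— Period 2 —
Births: 6919 × 0.277 = 1917
15–29: 3130 × 0.97 = 3036
30–44: 7954 × 0.961 = 7644
45–59: 6919 × 0.95 = 6573
60–74: 10735 × 0.949 = 10188
75–89: 6263 × 0.945 = 5919
90+: 8694 × 0.946 + 8877 × 0.462 = 8225 + 4101 = 12326
→ [1917, 3036, 7644, 6573, 10188, 5919, 12326]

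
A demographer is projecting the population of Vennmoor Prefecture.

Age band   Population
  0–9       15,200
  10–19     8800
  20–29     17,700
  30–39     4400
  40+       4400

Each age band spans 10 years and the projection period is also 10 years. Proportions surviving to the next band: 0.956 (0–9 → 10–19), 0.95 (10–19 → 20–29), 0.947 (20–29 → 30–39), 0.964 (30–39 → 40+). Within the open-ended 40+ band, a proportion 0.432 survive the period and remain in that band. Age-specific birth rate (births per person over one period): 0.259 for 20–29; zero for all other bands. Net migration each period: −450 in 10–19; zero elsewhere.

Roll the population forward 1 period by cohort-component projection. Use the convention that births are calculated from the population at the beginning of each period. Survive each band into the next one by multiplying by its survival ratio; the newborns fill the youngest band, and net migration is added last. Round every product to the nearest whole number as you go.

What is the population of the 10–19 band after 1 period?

14081

[period 1]
Births: 17700 * 0.259 = 4584
10–19: 15200 * 0.956 = 14531
20–29: 8800 * 0.95 = 8360
30–39: 17700 * 0.947 = 16762
40+: 4400 * 0.964 + 4400 * 0.432 = 4242 + 1901 = 6143
Net migration: 10–19 − 450 → 14081
→ [4584, 14081, 8360, 16762, 6143]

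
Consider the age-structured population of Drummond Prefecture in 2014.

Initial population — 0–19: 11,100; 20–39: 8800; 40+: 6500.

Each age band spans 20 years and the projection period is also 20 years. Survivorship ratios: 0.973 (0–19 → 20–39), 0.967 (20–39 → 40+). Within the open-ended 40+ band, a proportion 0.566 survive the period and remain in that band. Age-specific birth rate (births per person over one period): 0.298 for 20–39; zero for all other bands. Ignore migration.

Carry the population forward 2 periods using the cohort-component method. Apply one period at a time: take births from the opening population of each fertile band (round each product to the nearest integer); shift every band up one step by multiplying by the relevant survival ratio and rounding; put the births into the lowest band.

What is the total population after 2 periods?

23112

— Period 1 —
Births: 8800 * 0.298 = 2622
20–39: 11100 * 0.973 = 10800
40+: 8800 * 0.967 + 6500 * 0.566 = 8510 + 3679 = 12189
→ [2622, 10800, 12189]
— Period 2 —
Births: 10800 * 0.298 = 3218
20–39: 2622 * 0.973 = 2551
40+: 10800 * 0.967 + 12189 * 0.566 = 10444 + 6899 = 17343
→ [3218, 2551, 17343]
Total after period 2: 3218 + 2551 + 17343 = 23112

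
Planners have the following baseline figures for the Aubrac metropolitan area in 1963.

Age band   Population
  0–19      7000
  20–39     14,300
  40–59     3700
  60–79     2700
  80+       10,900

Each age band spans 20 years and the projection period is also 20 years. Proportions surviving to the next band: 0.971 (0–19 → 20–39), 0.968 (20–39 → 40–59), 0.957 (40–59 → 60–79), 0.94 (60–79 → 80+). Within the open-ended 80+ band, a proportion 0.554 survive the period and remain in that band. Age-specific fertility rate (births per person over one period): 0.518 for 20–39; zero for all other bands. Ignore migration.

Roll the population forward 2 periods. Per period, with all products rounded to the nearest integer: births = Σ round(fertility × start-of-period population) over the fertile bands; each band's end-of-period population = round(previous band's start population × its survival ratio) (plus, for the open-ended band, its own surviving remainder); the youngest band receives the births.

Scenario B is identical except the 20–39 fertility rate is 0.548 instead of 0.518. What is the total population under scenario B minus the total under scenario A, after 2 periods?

621

[period 1]
Births: 14300 × 0.518 = 7407
20–39: 7000 × 0.971 = 6797
40–59: 14300 × 0.968 = 13842
60–79: 3700 × 0.957 = 3541
80+: 2700 × 0.94 + 10900 × 0.554 = 2538 + 6039 = 8577
Giving 7407 / 6797 / 13842 / 3541 / 8577.
[period 2]
Births: 6797 × 0.518 = 3521
20–39: 7407 × 0.971 = 7192
40–59: 6797 × 0.968 = 6579
60–79: 13842 × 0.957 = 13247
80+: 3541 × 0.94 + 8577 × 0.554 = 3329 + 4752 = 8081
Giving 3521 / 7192 / 6579 / 13247 / 8081.
Scenario A total after 2 periods: 38620
Scenario B projection —
[period 1]
Births: 14300 × 0.548 = 7836
20–39: 7000 × 0.971 = 6797
40–59: 14300 × 0.968 = 13842
60–79: 3700 × 0.957 = 3541
80+: 2700 × 0.94 + 10900 × 0.554 = 2538 + 6039 = 8577
Giving 7836 / 6797 / 13842 / 3541 / 8577.
[period 2]
Births: 6797 × 0.548 = 3725
20–39: 7836 × 0.971 = 7609
40–59: 6797 × 0.968 = 6579
60–79: 13842 × 0.957 = 13247
80+: 3541 × 0.94 + 8577 × 0.554 = 3329 + 4752 = 8081
Giving 3725 / 7609 / 6579 / 13247 / 8081.
Scenario B total after 2 periods: 39241
Difference B − A = 39241 − 38620 = 621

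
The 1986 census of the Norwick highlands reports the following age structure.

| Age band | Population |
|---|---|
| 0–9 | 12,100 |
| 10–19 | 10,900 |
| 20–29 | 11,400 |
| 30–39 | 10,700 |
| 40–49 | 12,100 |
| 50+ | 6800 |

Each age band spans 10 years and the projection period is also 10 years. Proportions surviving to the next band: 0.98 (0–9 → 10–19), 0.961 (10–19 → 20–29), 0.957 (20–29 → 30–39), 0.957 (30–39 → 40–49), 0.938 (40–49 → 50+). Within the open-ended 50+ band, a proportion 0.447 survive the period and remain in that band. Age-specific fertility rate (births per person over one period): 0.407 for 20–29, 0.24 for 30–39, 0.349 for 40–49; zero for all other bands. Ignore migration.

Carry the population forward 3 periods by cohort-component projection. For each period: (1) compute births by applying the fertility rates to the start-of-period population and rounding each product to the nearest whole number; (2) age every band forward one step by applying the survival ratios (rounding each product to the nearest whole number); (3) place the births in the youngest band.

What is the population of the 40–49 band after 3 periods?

Period 1.
Births: 11400 * 0.407 = 4640, 10700 * 0.24 = 2568, 12100 * 0.349 = 4223 → 11431
10–19: 12100 * 0.98 = 11858
20–29: 10900 * 0.961 = 10475
30–39: 11400 * 0.957 = 10910
40–49: 10700 * 0.957 = 10240
50+: 12100 * 0.938 + 6800 * 0.447 = 11350 + 3040 = 14390
Population now: 0–9=11431, 10–19=11858, 20–29=10475, 30–39=10910, 40–49=10240, 50+=14390
Period 2.
Births: 10475 * 0.407 = 4263, 10910 * 0.24 = 2618, 10240 * 0.349 = 3574 → 10455
10–19: 11431 * 0.98 = 11202
20–29: 11858 * 0.961 = 11396
30–39: 10475 * 0.957 = 10025
40–49: 10910 * 0.957 = 10441
50+: 10240 * 0.938 + 14390 * 0.447 = 9605 + 6432 = 16037
Population now: 0–9=10455, 10–19=11202, 20–29=11396, 30–39=10025, 40–49=10441, 50+=16037
Period 3.
Births: 11396 * 0.407 = 4638, 10025 * 0.24 = 2406, 10441 * 0.349 = 3644 → 10688
10–19: 10455 * 0.98 = 10246
20–29: 11202 * 0.961 = 10765
30–39: 11396 * 0.957 = 10906
40–49: 10025 * 0.957 = 9594
50+: 10441 * 0.938 + 16037 * 0.447 = 9794 + 7169 = 16963
Population now: 0–9=10688, 10–19=10246, 20–29=10765, 30–39=10906, 40–49=9594, 50+=16963

9594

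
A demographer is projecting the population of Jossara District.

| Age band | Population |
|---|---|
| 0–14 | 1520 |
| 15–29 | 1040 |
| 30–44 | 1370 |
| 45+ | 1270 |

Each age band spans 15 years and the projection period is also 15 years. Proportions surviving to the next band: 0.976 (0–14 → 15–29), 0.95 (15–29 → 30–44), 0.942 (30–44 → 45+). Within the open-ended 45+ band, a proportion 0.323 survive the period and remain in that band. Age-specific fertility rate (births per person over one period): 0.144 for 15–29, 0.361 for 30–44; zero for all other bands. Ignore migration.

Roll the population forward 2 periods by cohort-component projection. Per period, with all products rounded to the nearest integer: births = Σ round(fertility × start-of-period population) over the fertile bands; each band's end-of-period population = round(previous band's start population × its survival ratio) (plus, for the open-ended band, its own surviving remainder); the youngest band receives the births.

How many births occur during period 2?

571

Call the bands 1 to 4, youngest first.
Period 1:
Births: 1040 × 0.144 = 150, 1370 × 0.361 = 495 → 645
Band 2: 1520 × 0.976 = 1484
Band 3: 1040 × 0.95 = 988
Band 4: 1370 × 0.942 + 1270 × 0.323 = 1291 + 410 = 1701
→ [645, 1484, 988, 1701]
Period 2:
Births: 1484 × 0.144 = 214, 988 × 0.361 = 357 → 571
Band 2: 645 × 0.976 = 630
Band 3: 1484 × 0.95 = 1410
Band 4: 988 × 0.942 + 1701 × 0.323 = 931 + 549 = 1480
→ [571, 630, 1410, 1480]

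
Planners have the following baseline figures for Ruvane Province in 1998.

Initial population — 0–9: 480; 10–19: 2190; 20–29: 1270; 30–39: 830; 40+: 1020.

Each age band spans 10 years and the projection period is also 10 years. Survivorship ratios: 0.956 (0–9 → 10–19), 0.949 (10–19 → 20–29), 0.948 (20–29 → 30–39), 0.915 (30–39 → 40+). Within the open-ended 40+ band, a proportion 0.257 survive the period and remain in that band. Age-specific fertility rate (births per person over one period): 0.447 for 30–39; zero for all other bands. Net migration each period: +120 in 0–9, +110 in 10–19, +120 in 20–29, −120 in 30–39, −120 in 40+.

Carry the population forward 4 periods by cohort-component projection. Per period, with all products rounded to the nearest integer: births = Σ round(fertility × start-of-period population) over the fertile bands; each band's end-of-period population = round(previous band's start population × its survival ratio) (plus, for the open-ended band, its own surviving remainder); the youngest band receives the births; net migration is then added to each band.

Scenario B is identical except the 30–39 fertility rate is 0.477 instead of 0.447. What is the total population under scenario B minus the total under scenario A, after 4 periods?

After projecting period 1:
Births: 830 × 0.447 = 371
10–19: 480 × 0.956 = 459
20–29: 2190 × 0.949 = 2078
30–39: 1270 × 0.948 = 1204
40+: 830 × 0.915 + 1020 × 0.257 = 759 + 262 = 1021
Net migration: 0–9 + 120 → 491; 10–19 + 110 → 569; 20–29 + 120 → 2198; 30–39 − 120 → 1084; 40+ − 120 → 901
End of period: [491, 569, 2198, 1084, 901]
After projecting period 2:
Births: 1084 × 0.447 = 485
10–19: 491 × 0.956 = 469
20–29: 569 × 0.949 = 540
30–39: 2198 × 0.948 = 2084
40+: 1084 × 0.915 + 901 × 0.257 = 992 + 232 = 1224
Net migration: 0–9 + 120 → 605; 10–19 + 110 → 579; 20–29 + 120 → 660; 30–39 − 120 → 1964; 40+ − 120 → 1104
End of period: [605, 579, 660, 1964, 1104]
After projecting period 3:
Births: 1964 × 0.447 = 878
10–19: 605 × 0.956 = 578
20–29: 579 × 0.949 = 549
30–39: 660 × 0.948 = 626
40+: 1964 × 0.915 + 1104 × 0.257 = 1797 + 284 = 2081
Net migration: 0–9 + 120 → 998; 10–19 + 110 → 688; 20–29 + 120 → 669; 30–39 − 120 → 506; 40+ − 120 → 1961
End of period: [998, 688, 669, 506, 1961]
After projecting period 4:
Births: 506 × 0.447 = 226
10–19: 998 × 0.956 = 954
20–29: 688 × 0.949 = 653
30–39: 669 × 0.948 = 634
40+: 506 × 0.915 + 1961 × 0.257 = 463 + 504 = 967
Net migration: 0–9 + 120 → 346; 10–19 + 110 → 1064; 20–29 + 120 → 773; 30–39 − 120 → 514; 40+ − 120 → 847
End of period: [346, 1064, 773, 514, 847]
Scenario A total after 4 periods: 3544
Scenario B projection —
After projecting period 1:
Births: 830 × 0.477 = 396
10–19: 480 × 0.956 = 459
20–29: 2190 × 0.949 = 2078
30–39: 1270 × 0.948 = 1204
40+: 830 × 0.915 + 1020 × 0.257 = 759 + 262 = 1021
Net migration: 0–9 + 120 → 516; 10–19 + 110 → 569; 20–29 + 120 → 2198; 30–39 − 120 → 1084; 40+ − 120 → 901
End of period: [516, 569, 2198, 1084, 901]
After projecting period 2:
Births: 1084 × 0.477 = 517
10–19: 516 × 0.956 = 493
20–29: 569 × 0.949 = 540
30–39: 2198 × 0.948 = 2084
40+: 1084 × 0.915 + 901 × 0.257 = 992 + 232 = 1224
Net migration: 0–9 + 120 → 637; 10–19 + 110 → 603; 20–29 + 120 → 660; 30–39 − 120 → 1964; 40+ − 120 → 1104
End of period: [637, 603, 660, 1964, 1104]
After projecting period 3:
Births: 1964 × 0.477 = 937
10–19: 637 × 0.956 = 609
20–29: 603 × 0.949 = 572
30–39: 660 × 0.948 = 626
40+: 1964 × 0.915 + 1104 × 0.257 = 1797 + 284 = 2081
Net migration: 0–9 + 120 → 1057; 10–19 + 110 → 719; 20–29 + 120 → 692; 30–39 − 120 → 506; 40+ − 120 → 1961
End of period: [1057, 719, 692, 506, 1961]
After projecting period 4:
Births: 506 × 0.477 = 241
10–19: 1057 × 0.956 = 1010
20–29: 719 × 0.949 = 682
30–39: 692 × 0.948 = 656
40+: 506 × 0.915 + 1961 × 0.257 = 463 + 504 = 967
Net migration: 0–9 + 120 → 361; 10–19 + 110 → 1120; 20–29 + 120 → 802; 30–39 − 120 → 536; 40+ − 120 → 847
End of period: [361, 1120, 802, 536, 847]
Scenario B total after 4 periods: 3666
Difference B − A = 3666 − 3544 = 122

122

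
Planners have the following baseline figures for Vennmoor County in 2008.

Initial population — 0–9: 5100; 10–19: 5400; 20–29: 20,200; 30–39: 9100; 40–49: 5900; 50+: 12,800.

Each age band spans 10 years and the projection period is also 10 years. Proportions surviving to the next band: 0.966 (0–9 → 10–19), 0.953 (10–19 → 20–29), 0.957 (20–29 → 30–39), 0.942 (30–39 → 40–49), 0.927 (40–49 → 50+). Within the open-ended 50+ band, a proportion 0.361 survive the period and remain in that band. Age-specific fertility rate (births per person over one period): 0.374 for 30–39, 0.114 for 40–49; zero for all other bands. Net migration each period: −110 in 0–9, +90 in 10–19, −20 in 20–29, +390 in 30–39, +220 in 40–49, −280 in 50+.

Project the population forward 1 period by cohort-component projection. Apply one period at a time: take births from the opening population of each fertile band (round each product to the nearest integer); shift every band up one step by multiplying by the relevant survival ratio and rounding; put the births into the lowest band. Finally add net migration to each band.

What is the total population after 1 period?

52432

(Bands numbered youngest = 1 to oldest = 6.)
After projecting period 1:
Births: 9100 × 0.374 = 3403  |  5900 × 0.114 = 673 — total 4076
Band 2: 5100 × 0.966 = 4927
Band 3: 5400 × 0.953 = 5146
Band 4: 20200 × 0.957 = 19331
Band 5: 9100 × 0.942 = 8572
Band 6: 5900 × 0.927 + 12800 × 0.361 = 5469 + 4621 = 10090
Net migration: Band 1 − 110 → 3966; Band 2 + 90 → 5017; Band 3 − 20 → 5126; Band 4 + 390 → 19721; Band 5 + 220 → 8792; Band 6 − 280 → 9810
End of period: [3966, 5017, 5126, 19721, 8792, 9810]
Total after period 1: 3966 + 5017 + 5126 + 19721 + 8792 + 9810 = 52432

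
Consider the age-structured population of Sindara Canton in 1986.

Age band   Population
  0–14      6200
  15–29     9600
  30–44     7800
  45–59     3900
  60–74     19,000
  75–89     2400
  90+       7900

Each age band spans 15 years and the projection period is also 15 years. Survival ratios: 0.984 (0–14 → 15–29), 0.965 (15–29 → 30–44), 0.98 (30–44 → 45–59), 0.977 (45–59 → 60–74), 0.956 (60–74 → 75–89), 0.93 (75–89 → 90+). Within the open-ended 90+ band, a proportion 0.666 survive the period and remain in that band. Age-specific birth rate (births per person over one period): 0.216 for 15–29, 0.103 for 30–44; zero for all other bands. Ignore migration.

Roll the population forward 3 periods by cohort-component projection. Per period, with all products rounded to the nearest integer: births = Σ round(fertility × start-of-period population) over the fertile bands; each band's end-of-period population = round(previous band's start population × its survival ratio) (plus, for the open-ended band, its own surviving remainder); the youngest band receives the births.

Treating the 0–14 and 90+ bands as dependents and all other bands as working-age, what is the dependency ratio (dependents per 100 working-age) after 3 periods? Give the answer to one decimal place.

71.7

[period 1]
Births: 9600 × 0.216 = 2074  |  7800 × 0.103 = 803 ⇒ total 2877
15–29: 6200 × 0.984 = 6101
30–44: 9600 × 0.965 = 9264
45–59: 7800 × 0.98 = 7644
60–74: 3900 × 0.977 = 3810
75–89: 19000 × 0.956 = 18164
90+: 2400 × 0.93 + 7900 × 0.666 = 2232 + 5261 = 7493
Population now: 0–14=2877, 15–29=6101, 30–44=9264, 45–59=7644, 60–74=3810, 75–89=18164, 90+=7493
[period 2]
Births: 6101 × 0.216 = 1318  |  9264 × 0.103 = 954 ⇒ total 2272
15–29: 2877 × 0.984 = 2831
30–44: 6101 × 0.965 = 5887
45–59: 9264 × 0.98 = 9079
60–74: 7644 × 0.977 = 7468
75–89: 3810 × 0.956 = 3642
90+: 18164 × 0.93 + 7493 × 0.666 = 16893 + 4990 = 21883
Population now: 0–14=2272, 15–29=2831, 30–44=5887, 45–59=9079, 60–74=7468, 75–89=3642, 90+=21883
[period 3]
Births: 2831 × 0.216 = 611  |  5887 × 0.103 = 606 ⇒ total 1217
15–29: 2272 × 0.984 = 2236
30–44: 2831 × 0.965 = 2732
45–59: 5887 × 0.98 = 5769
60–74: 9079 × 0.977 = 8870
75–89: 7468 × 0.956 = 7139
90+: 3642 × 0.93 + 21883 × 0.666 = 3387 + 14574 = 17961
Population now: 0–14=1217, 15–29=2236, 30–44=2732, 45–59=5769, 60–74=8870, 75–89=7139, 90+=17961
Dependents (band 0–14 + band 90+) = 1217 + 17961 = 19178; working-age = 26746; ratio = 19178/26746 × 100 = 71.7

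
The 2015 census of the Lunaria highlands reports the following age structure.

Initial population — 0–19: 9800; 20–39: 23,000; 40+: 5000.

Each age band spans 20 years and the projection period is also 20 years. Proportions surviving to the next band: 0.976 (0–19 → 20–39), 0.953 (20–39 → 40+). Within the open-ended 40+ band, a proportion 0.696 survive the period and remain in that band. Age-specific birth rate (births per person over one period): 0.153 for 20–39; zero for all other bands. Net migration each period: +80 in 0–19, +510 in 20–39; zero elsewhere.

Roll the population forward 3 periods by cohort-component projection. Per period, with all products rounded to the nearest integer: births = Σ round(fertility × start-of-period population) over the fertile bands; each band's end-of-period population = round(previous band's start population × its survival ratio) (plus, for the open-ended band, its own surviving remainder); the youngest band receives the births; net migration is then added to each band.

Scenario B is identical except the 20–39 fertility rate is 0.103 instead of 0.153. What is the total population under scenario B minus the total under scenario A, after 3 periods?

(Groups numbered youngest = 1 to oldest = 3.)
After projecting period 1:
Births: 23000 × 0.153 = 3519
Group 2: 9800 × 0.976 = 9565
Group 3: 23000 × 0.953 + 5000 × 0.696 = 21919 + 3480 = 25399
Net migration: Group 1 + 80 → 3599; Group 2 + 510 → 10075
End of period: [3599, 10075, 25399]
After projecting period 2:
Births: 10075 × 0.153 = 1541
Group 2: 3599 × 0.976 = 3513
Group 3: 10075 × 0.953 + 25399 × 0.696 = 9601 + 17678 = 27279
Net migration: Group 1 + 80 → 1621; Group 2 + 510 → 4023
End of period: [1621, 4023, 27279]
After projecting period 3:
Births: 4023 × 0.153 = 616
Group 2: 1621 × 0.976 = 1582
Group 3: 4023 × 0.953 + 27279 × 0.696 = 3834 + 18986 = 22820
Net migration: Group 1 + 80 → 696; Group 2 + 510 → 2092
End of period: [696, 2092, 22820]
Scenario A total after 3 periods: 25608
Scenario B projection —
After projecting period 1:
Births: 23000 × 0.103 = 2369
Group 2: 9800 × 0.976 = 9565
Group 3: 23000 × 0.953 + 5000 × 0.696 = 21919 + 3480 = 25399
Net migration: Group 1 + 80 → 2449; Group 2 + 510 → 10075
End of period: [2449, 10075, 25399]
After projecting period 2:
Births: 10075 × 0.103 = 1038
Group 2: 2449 × 0.976 = 2390
Group 3: 10075 × 0.953 + 25399 × 0.696 = 9601 + 17678 = 27279
Net migration: Group 1 + 80 → 1118; Group 2 + 510 → 2900
End of period: [1118, 2900, 27279]
After projecting period 3:
Births: 2900 × 0.103 = 299
Group 2: 1118 × 0.976 = 1091
Group 3: 2900 × 0.953 + 27279 × 0.696 = 2764 + 18986 = 21750
Net migration: Group 1 + 80 → 379; Group 2 + 510 → 1601
End of period: [379, 1601, 21750]
Scenario B total after 3 periods: 23730
Difference B − A = 23730 − 25608 = -1878

-1878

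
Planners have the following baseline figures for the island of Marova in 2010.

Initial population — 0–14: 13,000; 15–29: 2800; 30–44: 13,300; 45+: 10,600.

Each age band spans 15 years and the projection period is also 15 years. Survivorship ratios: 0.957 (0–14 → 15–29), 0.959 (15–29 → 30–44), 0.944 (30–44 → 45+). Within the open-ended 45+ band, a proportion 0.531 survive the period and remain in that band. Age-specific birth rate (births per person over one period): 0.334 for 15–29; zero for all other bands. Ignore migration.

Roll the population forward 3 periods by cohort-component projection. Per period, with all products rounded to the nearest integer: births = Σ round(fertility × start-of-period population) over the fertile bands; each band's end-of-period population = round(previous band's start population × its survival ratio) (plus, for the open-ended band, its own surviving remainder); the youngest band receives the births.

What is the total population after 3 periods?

22869

Period 1.
Births: 2800 × 0.334 = 935
15–29: 13000 × 0.957 = 12441
30–44: 2800 × 0.959 = 2685
45+: 13300 × 0.944 + 10600 × 0.531 = 12555 + 5629 = 18184
End of period: [935, 12441, 2685, 18184]
Period 2.
Births: 12441 × 0.334 = 4155
15–29: 935 × 0.957 = 895
30–44: 12441 × 0.959 = 11931
45+: 2685 × 0.944 + 18184 × 0.531 = 2535 + 9656 = 12191
End of period: [4155, 895, 11931, 12191]
Period 3.
Births: 895 × 0.334 = 299
15–29: 4155 × 0.957 = 3976
30–44: 895 × 0.959 = 858
45+: 11931 × 0.944 + 12191 × 0.531 = 11263 + 6473 = 17736
End of period: [299, 3976, 858, 17736]
Total after period 3: 299 + 3976 + 858 + 17736 = 22869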